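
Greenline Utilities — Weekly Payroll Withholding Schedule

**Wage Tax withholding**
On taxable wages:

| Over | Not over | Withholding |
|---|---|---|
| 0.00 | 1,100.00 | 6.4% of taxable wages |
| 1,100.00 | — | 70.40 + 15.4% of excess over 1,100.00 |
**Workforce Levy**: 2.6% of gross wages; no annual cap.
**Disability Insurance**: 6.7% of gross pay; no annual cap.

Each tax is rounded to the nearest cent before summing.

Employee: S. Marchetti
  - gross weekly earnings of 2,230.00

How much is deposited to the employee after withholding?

1,778.19

Wage Tax: taxable = 2,230.00
  70.40 + 15.4% × (2,230.00 − 1,100.00) = 70.40 + 15.4% × 1,130.00 = 244.42
Workforce Levy: 2.6% × 2,230.00 = 57.98
Disability Insurance: 6.7% × 2,230.00 = 149.41
Total withheld: 244.42 + 57.98 + 149.41 = 451.81
Net pay: 2,230.00 − 451.81 = 1,778.19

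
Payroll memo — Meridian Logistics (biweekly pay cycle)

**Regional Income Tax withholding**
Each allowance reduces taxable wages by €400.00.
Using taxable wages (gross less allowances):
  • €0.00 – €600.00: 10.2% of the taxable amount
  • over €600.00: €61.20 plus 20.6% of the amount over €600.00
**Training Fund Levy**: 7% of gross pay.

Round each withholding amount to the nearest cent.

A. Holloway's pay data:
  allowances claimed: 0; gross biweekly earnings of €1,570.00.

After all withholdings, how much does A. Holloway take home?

€1,199.08

Regional Income Tax: taxable = €1,570.00
  €61.20 + 20.6% × (€1,570.00 − €600.00) = €61.20 + 20.6% × €970.00 = €261.02
Training Fund Levy: 7% × €1,570.00 = €109.90
Total withheld: €261.02 + €109.90 = €370.92
Net pay: €1,570.00 − €370.92 = €1,199.08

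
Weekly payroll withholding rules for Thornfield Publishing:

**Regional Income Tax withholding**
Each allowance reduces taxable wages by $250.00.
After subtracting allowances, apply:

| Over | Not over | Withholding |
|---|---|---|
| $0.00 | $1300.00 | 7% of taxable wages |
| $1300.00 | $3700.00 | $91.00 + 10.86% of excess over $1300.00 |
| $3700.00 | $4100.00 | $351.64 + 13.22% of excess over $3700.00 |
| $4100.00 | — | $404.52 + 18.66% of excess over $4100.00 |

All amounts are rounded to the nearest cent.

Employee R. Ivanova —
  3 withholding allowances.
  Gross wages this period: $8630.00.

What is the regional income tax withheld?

Regional Income Tax: taxable = $8630.00 − 3×$250.00 = $7880.00
  $404.52 + 18.66% × ($7880.00 − $4100.00) = $404.52 + 18.66% × $3780.00 = $1109.87

$1109.87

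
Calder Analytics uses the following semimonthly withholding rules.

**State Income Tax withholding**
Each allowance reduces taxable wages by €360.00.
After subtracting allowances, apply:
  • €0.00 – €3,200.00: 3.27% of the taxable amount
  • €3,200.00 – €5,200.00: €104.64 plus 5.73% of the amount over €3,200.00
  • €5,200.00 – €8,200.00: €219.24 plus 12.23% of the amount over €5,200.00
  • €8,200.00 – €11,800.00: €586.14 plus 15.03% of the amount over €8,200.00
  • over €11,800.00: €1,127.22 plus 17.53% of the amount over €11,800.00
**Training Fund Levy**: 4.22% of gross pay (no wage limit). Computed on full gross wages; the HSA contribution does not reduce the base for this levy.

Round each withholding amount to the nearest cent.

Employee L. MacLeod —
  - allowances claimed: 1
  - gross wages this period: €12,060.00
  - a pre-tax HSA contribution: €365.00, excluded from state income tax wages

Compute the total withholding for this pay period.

State Income Tax: taxable = €12,060.00 − €365.00 − 1×€360.00 = €11,335.00
  €586.14 + 15.03% × (€11,335.00 − €8,200.00) = €586.14 + 15.03% × €3,135.00 = €1,057.33
Training Fund Levy: 4.22% × €12,060.00 = €508.93
Total: €1,057.33 + €508.93 = €1,566.26

€1,566.26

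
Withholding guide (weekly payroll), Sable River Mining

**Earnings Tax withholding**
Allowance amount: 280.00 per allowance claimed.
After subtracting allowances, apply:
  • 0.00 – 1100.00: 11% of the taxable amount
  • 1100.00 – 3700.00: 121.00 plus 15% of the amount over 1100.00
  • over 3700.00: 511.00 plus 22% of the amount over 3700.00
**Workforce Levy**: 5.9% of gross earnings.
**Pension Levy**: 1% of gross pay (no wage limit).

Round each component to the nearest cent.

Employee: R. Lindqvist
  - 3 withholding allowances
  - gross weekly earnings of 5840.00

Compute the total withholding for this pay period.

Earnings Tax: taxable = 5840.00 − 3×280.00 = 5000.00
  511.00 + 22% × (5000.00 − 3700.00) = 511.00 + 22% × 1300.00 = 797.00
Workforce Levy: 5.9% × 5840.00 = 344.56
Pension Levy: 1% × 5840.00 = 58.40
Total: 797.00 + 344.56 + 58.40 = 1199.96

1199.96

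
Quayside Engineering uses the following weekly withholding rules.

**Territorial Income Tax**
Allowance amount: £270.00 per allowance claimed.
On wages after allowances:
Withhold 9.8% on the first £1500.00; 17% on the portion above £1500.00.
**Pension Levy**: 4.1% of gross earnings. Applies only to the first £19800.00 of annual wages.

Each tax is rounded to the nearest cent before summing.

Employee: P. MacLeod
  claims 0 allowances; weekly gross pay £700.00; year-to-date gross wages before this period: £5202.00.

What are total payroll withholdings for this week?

Territorial Income Tax: taxable = £700.00
  9.8% × £700.00 = £68.60
Pension Levy: 4.1% × £700.00 = £28.70
Total: £68.60 + £28.70 = £97.30

£97.30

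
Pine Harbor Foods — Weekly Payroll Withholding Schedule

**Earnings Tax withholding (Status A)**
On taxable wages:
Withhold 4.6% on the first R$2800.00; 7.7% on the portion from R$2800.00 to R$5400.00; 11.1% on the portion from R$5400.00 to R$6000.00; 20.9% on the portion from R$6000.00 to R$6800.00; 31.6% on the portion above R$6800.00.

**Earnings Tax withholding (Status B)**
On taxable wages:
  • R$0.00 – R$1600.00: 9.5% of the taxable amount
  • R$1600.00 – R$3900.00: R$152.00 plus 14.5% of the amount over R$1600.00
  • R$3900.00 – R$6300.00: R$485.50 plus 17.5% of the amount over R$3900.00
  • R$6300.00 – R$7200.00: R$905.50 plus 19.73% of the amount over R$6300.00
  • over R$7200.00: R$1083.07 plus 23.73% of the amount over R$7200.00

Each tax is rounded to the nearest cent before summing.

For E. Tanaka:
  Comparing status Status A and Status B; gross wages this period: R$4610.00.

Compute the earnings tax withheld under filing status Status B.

Earnings Tax (Status B): taxable = R$4610.00
  R$485.50 + 17.5% × (R$4610.00 − R$3900.00) = R$485.50 + 17.5% × R$710.00 = R$609.75

R$609.75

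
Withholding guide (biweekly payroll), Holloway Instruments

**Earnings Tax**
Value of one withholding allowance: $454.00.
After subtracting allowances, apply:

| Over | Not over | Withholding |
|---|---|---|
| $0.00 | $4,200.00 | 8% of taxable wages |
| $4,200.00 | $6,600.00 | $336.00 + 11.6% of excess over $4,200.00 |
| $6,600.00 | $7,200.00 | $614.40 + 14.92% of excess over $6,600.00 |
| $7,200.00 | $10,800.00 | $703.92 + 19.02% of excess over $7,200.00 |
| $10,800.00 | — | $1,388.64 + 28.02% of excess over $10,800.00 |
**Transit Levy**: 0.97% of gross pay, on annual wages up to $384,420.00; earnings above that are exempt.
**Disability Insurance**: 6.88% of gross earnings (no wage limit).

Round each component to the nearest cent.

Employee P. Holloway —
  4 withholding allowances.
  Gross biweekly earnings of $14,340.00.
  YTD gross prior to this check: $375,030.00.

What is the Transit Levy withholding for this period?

$91.08

Transit Levy: cap $384,420.00 − YTD $375,030.00 = $9,390.00 subject; 0.97% × $9,390.00 = $91.08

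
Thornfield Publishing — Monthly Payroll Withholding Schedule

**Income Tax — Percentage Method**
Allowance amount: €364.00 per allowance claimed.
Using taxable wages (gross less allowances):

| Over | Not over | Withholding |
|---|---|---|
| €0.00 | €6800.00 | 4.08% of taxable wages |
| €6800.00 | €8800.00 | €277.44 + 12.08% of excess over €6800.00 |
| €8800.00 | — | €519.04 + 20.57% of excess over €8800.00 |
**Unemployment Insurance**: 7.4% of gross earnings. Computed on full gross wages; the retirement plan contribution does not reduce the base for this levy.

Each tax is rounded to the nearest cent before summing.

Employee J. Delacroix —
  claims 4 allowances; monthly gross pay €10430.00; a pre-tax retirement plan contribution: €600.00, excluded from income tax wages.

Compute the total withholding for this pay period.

€1239.40

Income Tax: taxable = €10430.00 − €600.00 − 4×€364.00 = €8374.00
  €277.44 + 12.08% × (€8374.00 − €6800.00) = €277.44 + 12.08% × €1574.00 = €467.58
Unemployment Insurance: 7.4% × €10430.00 = €771.82
Total: €467.58 + €771.82 = €1239.40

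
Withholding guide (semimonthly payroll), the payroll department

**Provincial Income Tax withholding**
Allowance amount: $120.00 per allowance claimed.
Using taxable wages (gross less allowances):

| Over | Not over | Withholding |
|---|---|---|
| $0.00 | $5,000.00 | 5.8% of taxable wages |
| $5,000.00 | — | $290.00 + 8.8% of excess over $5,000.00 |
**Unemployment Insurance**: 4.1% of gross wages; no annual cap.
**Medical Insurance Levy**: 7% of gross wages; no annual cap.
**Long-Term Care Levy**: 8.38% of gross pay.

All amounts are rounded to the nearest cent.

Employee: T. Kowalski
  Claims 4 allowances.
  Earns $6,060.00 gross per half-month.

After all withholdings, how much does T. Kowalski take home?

$4,538.47

Provincial Income Tax: taxable = $6,060.00 − 4×$120.00 = $5,580.00
  $290.00 + 8.8% × ($5,580.00 − $5,000.00) = $290.00 + 8.8% × $580.00 = $341.04
Unemployment Insurance: 4.1% × $6,060.00 = $248.46
Medical Insurance Levy: 7% × $6,060.00 = $424.20
Long-Term Care Levy: 8.38% × $6,060.00 = $507.83
Total withheld: $341.04 + $248.46 + $424.20 + $507.83 = $1,521.53
Net pay: $6,060.00 − $1,521.53 = $4,538.47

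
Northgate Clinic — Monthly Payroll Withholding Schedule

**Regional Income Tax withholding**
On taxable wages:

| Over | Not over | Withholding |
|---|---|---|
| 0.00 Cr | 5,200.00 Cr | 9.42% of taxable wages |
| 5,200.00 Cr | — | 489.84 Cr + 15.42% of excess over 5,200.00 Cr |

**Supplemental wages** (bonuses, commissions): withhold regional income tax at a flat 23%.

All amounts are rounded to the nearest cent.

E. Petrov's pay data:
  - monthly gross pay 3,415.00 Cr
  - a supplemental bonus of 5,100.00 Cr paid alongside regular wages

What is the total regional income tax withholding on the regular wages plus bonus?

1,494.69 Cr

Regional Income Tax: taxable = 3,415.00 Cr
  9.42% × 3,415.00 Cr = 321.69 Cr
Supplemental (23% flat on bonus): 23% × 5,100.00 Cr = 1,173.00 Cr
Total regional income tax: 321.69 Cr + 1,173.00 Cr = 1,494.69 Cr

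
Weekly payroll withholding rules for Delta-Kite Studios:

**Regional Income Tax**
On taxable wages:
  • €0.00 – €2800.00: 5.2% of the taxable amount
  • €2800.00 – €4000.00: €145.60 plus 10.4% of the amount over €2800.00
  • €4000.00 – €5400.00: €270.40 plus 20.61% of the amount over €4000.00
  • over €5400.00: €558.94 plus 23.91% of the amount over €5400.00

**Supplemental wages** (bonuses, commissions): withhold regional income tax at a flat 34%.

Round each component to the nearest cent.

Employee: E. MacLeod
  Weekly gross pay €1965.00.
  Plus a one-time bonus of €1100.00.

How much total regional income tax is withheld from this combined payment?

Regional Income Tax: taxable = €1965.00
  5.2% × €1965.00 = €102.18
Supplemental (34% flat on bonus): 34% × €1100.00 = €374.00
Total regional income tax: €102.18 + €374.00 = €476.18

€476.18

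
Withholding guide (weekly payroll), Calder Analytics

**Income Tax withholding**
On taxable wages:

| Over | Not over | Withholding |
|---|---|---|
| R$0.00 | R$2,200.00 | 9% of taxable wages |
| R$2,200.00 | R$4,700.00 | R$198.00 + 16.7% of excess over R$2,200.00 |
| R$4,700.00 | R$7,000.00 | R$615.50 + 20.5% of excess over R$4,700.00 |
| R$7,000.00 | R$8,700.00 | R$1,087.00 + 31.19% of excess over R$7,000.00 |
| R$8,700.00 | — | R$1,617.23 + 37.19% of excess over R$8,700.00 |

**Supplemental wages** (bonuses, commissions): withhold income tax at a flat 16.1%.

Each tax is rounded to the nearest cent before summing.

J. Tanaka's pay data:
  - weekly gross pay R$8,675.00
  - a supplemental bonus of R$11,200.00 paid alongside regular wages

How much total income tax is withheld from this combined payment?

R$3,412.63

Income Tax: taxable = R$8,675.00
  R$1,087.00 + 31.19% × (R$8,675.00 − R$7,000.00) = R$1,087.00 + 31.19% × R$1,675.00 = R$1,609.43
Supplemental (16.1% flat on bonus): 16.1% × R$11,200.00 = R$1,803.20
Total income tax: R$1,609.43 + R$1,803.20 = R$3,412.63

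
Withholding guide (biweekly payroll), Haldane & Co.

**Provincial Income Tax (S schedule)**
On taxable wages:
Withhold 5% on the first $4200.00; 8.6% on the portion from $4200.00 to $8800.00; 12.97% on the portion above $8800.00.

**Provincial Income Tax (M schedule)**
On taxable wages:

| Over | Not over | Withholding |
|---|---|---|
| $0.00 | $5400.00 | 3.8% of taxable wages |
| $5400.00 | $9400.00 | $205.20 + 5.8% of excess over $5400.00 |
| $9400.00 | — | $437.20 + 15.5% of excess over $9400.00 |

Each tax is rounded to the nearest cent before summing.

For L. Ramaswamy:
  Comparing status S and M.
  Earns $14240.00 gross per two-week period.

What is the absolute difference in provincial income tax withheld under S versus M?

Provincial Income Tax (S): taxable = $14240.00
  $605.60 + 12.97% × ($14240.00 − $8800.00) = $605.60 + 12.97% × $5440.00 = $1311.17
Provincial Income Tax (M): taxable = $14240.00
  $437.20 + 15.5% × ($14240.00 − $9400.00) = $437.20 + 15.5% × $4840.00 = $1187.40
Difference: |$1311.17 − $1187.40| = $123.77 (higher under S)

$123.77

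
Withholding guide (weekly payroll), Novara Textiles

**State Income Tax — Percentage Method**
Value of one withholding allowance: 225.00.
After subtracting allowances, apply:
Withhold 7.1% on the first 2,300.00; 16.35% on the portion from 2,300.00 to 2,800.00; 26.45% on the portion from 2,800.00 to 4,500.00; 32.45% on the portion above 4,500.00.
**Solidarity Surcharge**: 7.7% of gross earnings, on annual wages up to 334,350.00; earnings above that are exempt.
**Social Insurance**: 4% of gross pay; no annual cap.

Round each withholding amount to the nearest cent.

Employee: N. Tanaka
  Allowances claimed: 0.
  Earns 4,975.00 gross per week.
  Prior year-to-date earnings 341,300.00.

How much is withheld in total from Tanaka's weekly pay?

1,047.84

State Income Tax: taxable = 4,975.00
  694.70 + 32.45% × (4,975.00 − 4,500.00) = 694.70 + 32.45% × 475.00 = 848.84
Solidarity Surcharge: YTD 341,300.00 ≥ cap 334,350.00 → 0.00
Social Insurance: 4% × 4,975.00 = 199.00
Total: 848.84 + 0.00 + 199.00 = 1,047.84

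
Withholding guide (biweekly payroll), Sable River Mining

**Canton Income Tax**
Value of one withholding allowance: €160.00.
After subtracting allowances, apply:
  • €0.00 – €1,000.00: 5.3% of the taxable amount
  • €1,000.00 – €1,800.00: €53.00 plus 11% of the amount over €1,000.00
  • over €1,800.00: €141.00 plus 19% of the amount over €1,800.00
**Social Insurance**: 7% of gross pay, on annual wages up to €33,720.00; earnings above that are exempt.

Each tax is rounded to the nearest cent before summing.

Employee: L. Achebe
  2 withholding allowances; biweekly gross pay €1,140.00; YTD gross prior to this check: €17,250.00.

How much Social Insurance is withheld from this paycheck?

Social Insurance: 7% × €1,140.00 = €79.80

€79.80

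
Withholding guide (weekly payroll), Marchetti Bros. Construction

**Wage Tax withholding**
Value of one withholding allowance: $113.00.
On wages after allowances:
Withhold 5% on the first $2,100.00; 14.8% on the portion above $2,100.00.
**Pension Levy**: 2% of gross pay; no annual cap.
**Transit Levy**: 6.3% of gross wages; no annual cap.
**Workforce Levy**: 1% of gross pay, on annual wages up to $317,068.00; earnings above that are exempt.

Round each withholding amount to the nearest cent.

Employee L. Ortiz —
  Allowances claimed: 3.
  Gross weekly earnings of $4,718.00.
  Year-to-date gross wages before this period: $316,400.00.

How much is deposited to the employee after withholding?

$3,877.44

Wage Tax: taxable = $4,718.00 − 3×$113.00 = $4,379.00
  $105.00 + 14.8% × ($4,379.00 − $2,100.00) = $105.00 + 14.8% × $2,279.00 = $442.29
Pension Levy: 2% × $4,718.00 = $94.36
Transit Levy: 6.3% × $4,718.00 = $297.23
Workforce Levy: cap $317,068.00 − YTD $316,400.00 = $668.00 subject; 1% × $668.00 = $6.68
Total withheld: $442.29 + $94.36 + $297.23 + $6.68 = $840.56
Net pay: $4,718.00 − $840.56 = $3,877.44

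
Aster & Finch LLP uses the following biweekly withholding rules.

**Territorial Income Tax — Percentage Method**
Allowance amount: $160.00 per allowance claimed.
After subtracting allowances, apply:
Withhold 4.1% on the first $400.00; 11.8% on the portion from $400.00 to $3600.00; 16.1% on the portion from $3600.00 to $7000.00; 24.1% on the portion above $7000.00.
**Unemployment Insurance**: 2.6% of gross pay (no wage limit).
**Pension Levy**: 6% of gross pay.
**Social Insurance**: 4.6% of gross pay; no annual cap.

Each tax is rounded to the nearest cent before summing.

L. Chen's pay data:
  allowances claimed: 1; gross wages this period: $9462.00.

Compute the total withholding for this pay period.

Territorial Income Tax: taxable = $9462.00 − 1×$160.00 = $9302.00
  $941.40 + 24.1% × ($9302.00 − $7000.00) = $941.40 + 24.1% × $2302.00 = $1496.18
Unemployment Insurance: 2.6% × $9462.00 = $246.01
Pension Levy: 6% × $9462.00 = $567.72
Social Insurance: 4.6% × $9462.00 = $435.25
Total: $1496.18 + $246.01 + $567.72 + $435.25 = $2745.16

$2745.16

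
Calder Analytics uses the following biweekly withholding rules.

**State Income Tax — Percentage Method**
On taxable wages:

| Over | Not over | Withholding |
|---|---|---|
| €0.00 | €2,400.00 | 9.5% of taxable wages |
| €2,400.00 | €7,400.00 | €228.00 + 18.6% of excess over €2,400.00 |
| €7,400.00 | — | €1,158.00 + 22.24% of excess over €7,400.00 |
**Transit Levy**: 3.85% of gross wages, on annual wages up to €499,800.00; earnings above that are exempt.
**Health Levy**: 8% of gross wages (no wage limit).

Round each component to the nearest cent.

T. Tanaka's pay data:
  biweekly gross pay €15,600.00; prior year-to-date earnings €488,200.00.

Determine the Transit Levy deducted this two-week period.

Transit Levy: cap €499,800.00 − YTD €488,200.00 = €11,600.00 subject; 3.85% × €11,600.00 = €446.60

€446.60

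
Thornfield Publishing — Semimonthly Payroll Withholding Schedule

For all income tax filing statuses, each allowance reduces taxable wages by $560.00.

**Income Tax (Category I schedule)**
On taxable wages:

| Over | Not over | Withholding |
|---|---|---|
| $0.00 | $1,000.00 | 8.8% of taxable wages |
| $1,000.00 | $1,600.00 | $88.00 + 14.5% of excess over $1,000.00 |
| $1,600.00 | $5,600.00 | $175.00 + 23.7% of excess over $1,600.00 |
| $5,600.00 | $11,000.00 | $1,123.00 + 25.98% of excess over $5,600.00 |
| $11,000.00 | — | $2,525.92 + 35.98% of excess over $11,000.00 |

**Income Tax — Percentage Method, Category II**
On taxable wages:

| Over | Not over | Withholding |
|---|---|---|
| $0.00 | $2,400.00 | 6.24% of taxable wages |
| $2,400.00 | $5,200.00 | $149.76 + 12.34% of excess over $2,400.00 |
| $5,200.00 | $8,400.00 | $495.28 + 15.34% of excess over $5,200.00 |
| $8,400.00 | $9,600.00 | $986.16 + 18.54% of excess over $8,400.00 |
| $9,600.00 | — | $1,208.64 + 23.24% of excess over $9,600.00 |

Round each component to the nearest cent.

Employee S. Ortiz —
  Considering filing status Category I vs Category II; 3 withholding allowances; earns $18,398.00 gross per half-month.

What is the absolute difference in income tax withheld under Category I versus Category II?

$1,720.40

Income Tax (Category I): taxable = $18,398.00 − 3×$560.00 = $16,718.00
  $2,525.92 + 35.98% × ($16,718.00 − $11,000.00) = $2,525.92 + 35.98% × $5,718.00 = $4,583.26
Income Tax (Category II): taxable = $18,398.00 − 3×$560.00 = $16,718.00
  $1,208.64 + 23.24% × ($16,718.00 − $9,600.00) = $1,208.64 + 23.24% × $7,118.00 = $2,862.86
Difference: |$4,583.26 − $2,862.86| = $1,720.40 (higher under Category I)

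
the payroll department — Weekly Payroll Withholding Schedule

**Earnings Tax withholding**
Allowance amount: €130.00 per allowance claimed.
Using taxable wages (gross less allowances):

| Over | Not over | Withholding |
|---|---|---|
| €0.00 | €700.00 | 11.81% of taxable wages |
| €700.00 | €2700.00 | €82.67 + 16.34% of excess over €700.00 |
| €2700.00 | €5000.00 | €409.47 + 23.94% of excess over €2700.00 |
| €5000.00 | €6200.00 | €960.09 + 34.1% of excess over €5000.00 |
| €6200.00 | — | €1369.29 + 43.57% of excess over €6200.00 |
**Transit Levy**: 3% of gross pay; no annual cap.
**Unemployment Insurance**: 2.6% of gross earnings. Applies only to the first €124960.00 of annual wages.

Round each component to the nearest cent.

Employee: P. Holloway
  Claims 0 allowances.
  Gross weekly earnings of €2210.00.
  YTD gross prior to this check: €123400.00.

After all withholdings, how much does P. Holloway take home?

€1773.74

Earnings Tax: taxable = €2210.00
  €82.67 + 16.34% × (€2210.00 − €700.00) = €82.67 + 16.34% × €1510.00 = €329.40
Transit Levy: 3% × €2210.00 = €66.30
Unemployment Insurance: cap €124960.00 − YTD €123400.00 = €1560.00 subject; 2.6% × €1560.00 = €40.56
Total withheld: €329.40 + €66.30 + €40.56 = €436.26
Net pay: €2210.00 − €436.26 = €1773.74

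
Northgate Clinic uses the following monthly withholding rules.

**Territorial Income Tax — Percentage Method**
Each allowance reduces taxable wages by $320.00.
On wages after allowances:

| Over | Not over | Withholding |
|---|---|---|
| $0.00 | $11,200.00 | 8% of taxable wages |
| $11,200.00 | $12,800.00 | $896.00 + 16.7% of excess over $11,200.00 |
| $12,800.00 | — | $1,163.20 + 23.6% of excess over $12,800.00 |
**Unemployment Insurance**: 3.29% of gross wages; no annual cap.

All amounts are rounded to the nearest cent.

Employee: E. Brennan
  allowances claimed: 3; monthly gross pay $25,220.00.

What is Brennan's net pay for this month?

$20,522.50

Territorial Income Tax: taxable = $25,220.00 − 3×$320.00 = $24,260.00
  $1,163.20 + 23.6% × ($24,260.00 − $12,800.00) = $1,163.20 + 23.6% × $11,460.00 = $3,867.76
Unemployment Insurance: 3.29% × $25,220.00 = $829.74
Total withheld: $3,867.76 + $829.74 = $4,697.50
Net pay: $25,220.00 − $4,697.50 = $20,522.50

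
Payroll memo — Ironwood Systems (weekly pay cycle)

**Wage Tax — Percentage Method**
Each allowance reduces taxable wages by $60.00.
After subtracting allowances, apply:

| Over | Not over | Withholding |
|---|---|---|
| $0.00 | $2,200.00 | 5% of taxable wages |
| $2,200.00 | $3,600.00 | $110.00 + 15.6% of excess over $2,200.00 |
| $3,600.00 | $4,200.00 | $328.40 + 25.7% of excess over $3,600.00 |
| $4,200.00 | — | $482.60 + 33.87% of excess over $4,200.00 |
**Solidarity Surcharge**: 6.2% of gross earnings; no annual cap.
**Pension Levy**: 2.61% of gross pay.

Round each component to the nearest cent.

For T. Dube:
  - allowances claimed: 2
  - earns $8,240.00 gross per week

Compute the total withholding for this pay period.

Wage Tax: taxable = $8,240.00 − 2×$60.00 = $8,120.00
  $482.60 + 33.87% × ($8,120.00 − $4,200.00) = $482.60 + 33.87% × $3,920.00 = $1,810.30
Solidarity Surcharge: 6.2% × $8,240.00 = $510.88
Pension Levy: 2.61% × $8,240.00 = $215.06
Total: $1,810.30 + $510.88 + $215.06 = $2,536.24

$2,536.24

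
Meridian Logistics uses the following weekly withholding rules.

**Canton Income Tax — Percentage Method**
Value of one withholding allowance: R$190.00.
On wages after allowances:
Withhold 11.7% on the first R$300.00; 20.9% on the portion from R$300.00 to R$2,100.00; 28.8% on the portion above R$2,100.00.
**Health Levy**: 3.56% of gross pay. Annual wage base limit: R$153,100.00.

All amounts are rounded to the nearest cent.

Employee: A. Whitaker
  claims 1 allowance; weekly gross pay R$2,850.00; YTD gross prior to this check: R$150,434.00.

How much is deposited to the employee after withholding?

Canton Income Tax: taxable = R$2,850.00 − 1×R$190.00 = R$2,660.00
  R$411.30 + 28.8% × (R$2,660.00 − R$2,100.00) = R$411.30 + 28.8% × R$560.00 = R$572.58
Health Levy: cap R$153,100.00 − YTD R$150,434.00 = R$2,666.00 subject; 3.56% × R$2,666.00 = R$94.91
Total withheld: R$572.58 + R$94.91 = R$667.49
Net pay: R$2,850.00 − R$667.49 = R$2,182.51

R$2,182.51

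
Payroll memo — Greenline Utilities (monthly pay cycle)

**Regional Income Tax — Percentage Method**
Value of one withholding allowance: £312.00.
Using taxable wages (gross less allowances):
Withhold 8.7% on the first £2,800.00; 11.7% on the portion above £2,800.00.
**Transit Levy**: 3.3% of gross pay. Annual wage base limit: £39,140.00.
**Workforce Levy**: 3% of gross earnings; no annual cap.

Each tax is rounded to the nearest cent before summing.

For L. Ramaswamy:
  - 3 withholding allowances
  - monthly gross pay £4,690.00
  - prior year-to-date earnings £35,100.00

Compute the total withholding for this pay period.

Regional Income Tax: taxable = £4,690.00 − 3×£312.00 = £3,754.00
  £243.60 + 11.7% × (£3,754.00 − £2,800.00) = £243.60 + 11.7% × £954.00 = £355.22
Transit Levy: cap £39,140.00 − YTD £35,100.00 = £4,040.00 subject; 3.3% × £4,040.00 = £133.32
Workforce Levy: 3% × £4,690.00 = £140.70
Total: £355.22 + £133.32 + £140.70 = £629.24

£629.24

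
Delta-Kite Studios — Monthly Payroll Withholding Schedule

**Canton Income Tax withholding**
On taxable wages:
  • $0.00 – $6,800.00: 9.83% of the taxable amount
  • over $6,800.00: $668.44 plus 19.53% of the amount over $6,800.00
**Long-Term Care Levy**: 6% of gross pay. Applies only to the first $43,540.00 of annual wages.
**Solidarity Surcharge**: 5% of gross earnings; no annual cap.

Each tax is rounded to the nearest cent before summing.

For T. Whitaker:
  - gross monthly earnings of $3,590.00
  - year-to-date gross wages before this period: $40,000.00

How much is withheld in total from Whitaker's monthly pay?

Canton Income Tax: taxable = $3,590.00
  9.83% × $3,590.00 = $352.90
Long-Term Care Levy: cap $43,540.00 − YTD $40,000.00 = $3,540.00 subject; 6% × $3,540.00 = $212.40
Solidarity Surcharge: 5% × $3,590.00 = $179.50
Total: $352.90 + $212.40 + $179.50 = $744.80

$744.80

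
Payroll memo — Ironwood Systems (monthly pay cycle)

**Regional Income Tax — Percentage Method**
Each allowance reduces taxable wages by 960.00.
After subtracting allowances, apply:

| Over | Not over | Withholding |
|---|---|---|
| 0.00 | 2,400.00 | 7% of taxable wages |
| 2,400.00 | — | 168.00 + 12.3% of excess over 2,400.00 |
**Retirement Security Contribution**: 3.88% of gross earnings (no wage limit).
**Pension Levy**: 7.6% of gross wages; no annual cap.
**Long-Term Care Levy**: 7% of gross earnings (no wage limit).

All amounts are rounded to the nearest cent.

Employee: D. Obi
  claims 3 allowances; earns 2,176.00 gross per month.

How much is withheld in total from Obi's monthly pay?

Regional Income Tax: taxable = 2,176.00 − 3×960.00 = -704.00
  Taxable ≤ 0 → 0.00
Retirement Security Contribution: 3.88% × 2,176.00 = 84.43
Pension Levy: 7.6% × 2,176.00 = 165.38
Long-Term Care Levy: 7% × 2,176.00 = 152.32
Total: 0.00 + 84.43 + 165.38 + 152.32 = 402.13

402.13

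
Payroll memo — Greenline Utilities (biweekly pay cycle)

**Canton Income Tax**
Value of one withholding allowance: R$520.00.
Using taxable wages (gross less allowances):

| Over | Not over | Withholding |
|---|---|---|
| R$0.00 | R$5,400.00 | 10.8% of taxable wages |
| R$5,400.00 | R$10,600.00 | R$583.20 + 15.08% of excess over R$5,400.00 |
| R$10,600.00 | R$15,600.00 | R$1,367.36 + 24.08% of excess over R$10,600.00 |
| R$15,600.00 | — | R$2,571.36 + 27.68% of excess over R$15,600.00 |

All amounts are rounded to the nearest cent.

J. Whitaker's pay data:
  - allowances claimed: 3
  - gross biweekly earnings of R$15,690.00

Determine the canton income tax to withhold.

Canton Income Tax: taxable = R$15,690.00 − 3×R$520.00 = R$14,130.00
  R$1,367.36 + 24.08% × (R$14,130.00 − R$10,600.00) = R$1,367.36 + 24.08% × R$3,530.00 = R$2,217.38

R$2,217.38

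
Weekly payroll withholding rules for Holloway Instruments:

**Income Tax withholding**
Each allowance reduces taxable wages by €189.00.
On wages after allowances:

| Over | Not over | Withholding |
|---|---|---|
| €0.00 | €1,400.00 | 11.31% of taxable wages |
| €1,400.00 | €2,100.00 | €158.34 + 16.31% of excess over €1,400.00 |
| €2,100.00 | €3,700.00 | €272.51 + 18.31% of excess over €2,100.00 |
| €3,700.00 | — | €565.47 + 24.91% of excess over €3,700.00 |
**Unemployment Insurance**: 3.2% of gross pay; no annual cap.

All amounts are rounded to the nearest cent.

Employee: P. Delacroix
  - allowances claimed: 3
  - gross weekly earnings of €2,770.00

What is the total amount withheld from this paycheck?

€380.01

Income Tax: taxable = €2,770.00 − 3×€189.00 = €2,203.00
  €272.51 + 18.31% × (€2,203.00 − €2,100.00) = €272.51 + 18.31% × €103.00 = €291.37
Unemployment Insurance: 3.2% × €2,770.00 = €88.64
Total: €291.37 + €88.64 = €380.01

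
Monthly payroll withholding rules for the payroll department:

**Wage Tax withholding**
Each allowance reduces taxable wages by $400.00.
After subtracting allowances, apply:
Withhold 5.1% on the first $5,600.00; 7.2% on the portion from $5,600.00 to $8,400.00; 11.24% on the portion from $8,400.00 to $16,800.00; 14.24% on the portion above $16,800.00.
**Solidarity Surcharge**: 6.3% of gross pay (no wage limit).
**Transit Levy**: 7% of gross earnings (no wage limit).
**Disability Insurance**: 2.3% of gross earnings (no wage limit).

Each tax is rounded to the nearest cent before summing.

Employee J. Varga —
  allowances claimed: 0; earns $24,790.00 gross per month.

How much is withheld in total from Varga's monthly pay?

$6,436.38

Wage Tax: taxable = $24,790.00
  $1,431.36 + 14.24% × ($24,790.00 − $16,800.00) = $1,431.36 + 14.24% × $7,990.00 = $2,569.14
Solidarity Surcharge: 6.3% × $24,790.00 = $1,561.77
Transit Levy: 7% × $24,790.00 = $1,735.30
Disability Insurance: 2.3% × $24,790.00 = $570.17
Total: $2,569.14 + $1,561.77 + $1,735.30 + $570.17 = $6,436.38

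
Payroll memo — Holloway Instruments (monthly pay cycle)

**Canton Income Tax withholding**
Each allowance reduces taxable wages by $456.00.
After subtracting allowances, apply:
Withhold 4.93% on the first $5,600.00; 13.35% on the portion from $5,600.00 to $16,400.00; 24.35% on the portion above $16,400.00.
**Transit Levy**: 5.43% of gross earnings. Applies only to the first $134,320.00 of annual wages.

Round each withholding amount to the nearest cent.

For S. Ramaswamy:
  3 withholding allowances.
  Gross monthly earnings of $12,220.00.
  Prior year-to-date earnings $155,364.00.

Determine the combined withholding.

Canton Income Tax: taxable = $12,220.00 − 3×$456.00 = $10,852.00
  $276.08 + 13.35% × ($10,852.00 − $5,600.00) = $276.08 + 13.35% × $5,252.00 = $977.22
Transit Levy: YTD $155,364.00 ≥ cap $134,320.00 → $0.00
Total: $977.22 + $0.00 = $977.22

$977.22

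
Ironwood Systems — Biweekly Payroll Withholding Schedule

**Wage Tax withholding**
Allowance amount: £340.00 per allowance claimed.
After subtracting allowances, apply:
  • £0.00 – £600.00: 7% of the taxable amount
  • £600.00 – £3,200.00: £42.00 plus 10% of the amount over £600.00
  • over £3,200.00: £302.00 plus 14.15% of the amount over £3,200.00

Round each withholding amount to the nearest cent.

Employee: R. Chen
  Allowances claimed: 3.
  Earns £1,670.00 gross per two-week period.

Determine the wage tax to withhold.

Wage Tax: taxable = £1,670.00 − 3×£340.00 = £650.00
  £42.00 + 10% × (£650.00 − £600.00) = £42.00 + 10% × £50.00 = £47.00

£47.00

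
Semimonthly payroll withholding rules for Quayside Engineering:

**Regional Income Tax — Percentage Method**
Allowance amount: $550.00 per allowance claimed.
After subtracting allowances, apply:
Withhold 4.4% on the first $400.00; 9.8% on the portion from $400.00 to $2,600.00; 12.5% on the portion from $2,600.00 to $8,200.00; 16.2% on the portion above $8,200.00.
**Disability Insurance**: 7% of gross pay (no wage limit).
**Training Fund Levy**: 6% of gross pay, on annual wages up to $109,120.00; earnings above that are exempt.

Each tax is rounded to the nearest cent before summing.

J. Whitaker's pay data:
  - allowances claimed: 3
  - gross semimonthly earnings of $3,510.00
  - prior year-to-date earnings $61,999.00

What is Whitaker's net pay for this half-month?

Regional Income Tax: taxable = $3,510.00 − 3×$550.00 = $1,860.00
  $17.60 + 9.8% × ($1,860.00 − $400.00) = $17.60 + 9.8% × $1,460.00 = $160.68
Disability Insurance: 7% × $3,510.00 = $245.70
Training Fund Levy: 6% × $3,510.00 = $210.60
Total withheld: $160.68 + $245.70 + $210.60 = $616.98
Net pay: $3,510.00 − $616.98 = $2,893.02

$2,893.02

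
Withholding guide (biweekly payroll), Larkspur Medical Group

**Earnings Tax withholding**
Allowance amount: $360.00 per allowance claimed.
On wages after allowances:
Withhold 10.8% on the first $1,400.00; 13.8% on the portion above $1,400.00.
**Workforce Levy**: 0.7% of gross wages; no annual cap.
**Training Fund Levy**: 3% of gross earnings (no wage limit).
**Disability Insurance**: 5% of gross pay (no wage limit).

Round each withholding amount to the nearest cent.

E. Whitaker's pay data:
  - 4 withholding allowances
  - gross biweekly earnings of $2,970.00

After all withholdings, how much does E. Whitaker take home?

Earnings Tax: taxable = $2,970.00 − 4×$360.00 = $1,530.00
  $151.20 + 13.8% × ($1,530.00 − $1,400.00) = $151.20 + 13.8% × $130.00 = $169.14
Workforce Levy: 0.7% × $2,970.00 = $20.79
Training Fund Levy: 3% × $2,970.00 = $89.10
Disability Insurance: 5% × $2,970.00 = $148.50
Total withheld: $169.14 + $20.79 + $89.10 + $148.50 = $427.53
Net pay: $2,970.00 − $427.53 = $2,542.47

$2,542.47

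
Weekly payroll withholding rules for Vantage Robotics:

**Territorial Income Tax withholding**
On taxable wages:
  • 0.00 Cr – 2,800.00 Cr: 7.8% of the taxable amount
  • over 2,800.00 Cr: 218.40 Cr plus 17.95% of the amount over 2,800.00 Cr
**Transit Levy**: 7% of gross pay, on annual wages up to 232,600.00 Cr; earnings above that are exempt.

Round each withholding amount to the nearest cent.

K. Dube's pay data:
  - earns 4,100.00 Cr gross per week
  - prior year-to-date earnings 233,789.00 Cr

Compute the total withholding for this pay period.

451.75 Cr

Territorial Income Tax: taxable = 4,100.00 Cr
  218.40 Cr + 17.95% × (4,100.00 Cr − 2,800.00 Cr) = 218.40 Cr + 17.95% × 1,300.00 Cr = 451.75 Cr
Transit Levy: YTD 233,789.00 Cr ≥ cap 232,600.00 Cr → 0.00 Cr
Total: 451.75 Cr + 0.00 Cr = 451.75 Cr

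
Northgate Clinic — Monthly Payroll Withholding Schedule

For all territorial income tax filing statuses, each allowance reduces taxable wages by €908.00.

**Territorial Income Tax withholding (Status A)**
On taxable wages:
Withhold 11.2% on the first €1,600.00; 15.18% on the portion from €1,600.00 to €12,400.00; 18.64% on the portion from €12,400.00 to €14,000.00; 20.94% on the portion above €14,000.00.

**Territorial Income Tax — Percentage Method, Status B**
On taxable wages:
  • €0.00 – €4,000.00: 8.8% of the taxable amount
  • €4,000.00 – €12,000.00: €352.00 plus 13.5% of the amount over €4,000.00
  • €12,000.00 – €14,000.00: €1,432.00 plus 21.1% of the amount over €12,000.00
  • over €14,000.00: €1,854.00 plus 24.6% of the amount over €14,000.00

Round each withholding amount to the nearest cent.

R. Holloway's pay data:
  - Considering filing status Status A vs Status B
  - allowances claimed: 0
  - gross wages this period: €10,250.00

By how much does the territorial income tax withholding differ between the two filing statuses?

Territorial Income Tax (Status A): taxable = €10,250.00
  €179.20 + 15.18% × (€10,250.00 − €1,600.00) = €179.20 + 15.18% × €8,650.00 = €1,492.27
Territorial Income Tax (Status B): taxable = €10,250.00
  €352.00 + 13.5% × (€10,250.00 − €4,000.00) = €352.00 + 13.5% × €6,250.00 = €1,195.75
Difference: |€1,492.27 − €1,195.75| = €296.52 (higher under Status A)

€296.52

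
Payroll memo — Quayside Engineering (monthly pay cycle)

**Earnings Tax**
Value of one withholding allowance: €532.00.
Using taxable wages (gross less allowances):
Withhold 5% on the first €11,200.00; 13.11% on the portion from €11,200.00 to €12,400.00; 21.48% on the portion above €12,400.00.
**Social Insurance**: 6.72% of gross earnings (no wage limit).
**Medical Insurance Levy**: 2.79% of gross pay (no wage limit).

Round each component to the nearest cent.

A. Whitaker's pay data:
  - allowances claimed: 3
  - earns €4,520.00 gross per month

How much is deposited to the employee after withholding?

€3,943.95

Earnings Tax: taxable = €4,520.00 − 3×€532.00 = €2,924.00
  5% × €2,924.00 = €146.20
Social Insurance: 6.72% × €4,520.00 = €303.74
Medical Insurance Levy: 2.79% × €4,520.00 = €126.11
Total withheld: €146.20 + €303.74 + €126.11 = €576.05
Net pay: €4,520.00 − €576.05 = €3,943.95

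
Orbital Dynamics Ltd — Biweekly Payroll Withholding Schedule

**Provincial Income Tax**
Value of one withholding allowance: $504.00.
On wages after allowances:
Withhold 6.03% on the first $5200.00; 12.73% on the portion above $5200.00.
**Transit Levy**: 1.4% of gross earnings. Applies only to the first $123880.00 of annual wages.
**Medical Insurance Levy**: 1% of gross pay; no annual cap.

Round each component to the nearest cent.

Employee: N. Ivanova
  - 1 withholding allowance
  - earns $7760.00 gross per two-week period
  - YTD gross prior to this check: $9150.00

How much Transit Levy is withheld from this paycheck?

$108.64

Transit Levy: 1.4% × $7760.00 = $108.64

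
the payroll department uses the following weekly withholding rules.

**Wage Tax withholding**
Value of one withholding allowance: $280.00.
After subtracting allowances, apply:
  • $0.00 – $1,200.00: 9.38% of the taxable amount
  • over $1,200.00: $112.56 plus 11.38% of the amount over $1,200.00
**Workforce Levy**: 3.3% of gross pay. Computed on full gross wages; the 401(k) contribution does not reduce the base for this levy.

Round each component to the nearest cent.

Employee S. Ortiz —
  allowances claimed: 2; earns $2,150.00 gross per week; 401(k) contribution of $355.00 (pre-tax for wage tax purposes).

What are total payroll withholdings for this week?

$187.49

Wage Tax: taxable = $2,150.00 − $355.00 − 2×$280.00 = $1,235.00
  $112.56 + 11.38% × ($1,235.00 − $1,200.00) = $112.56 + 11.38% × $35.00 = $116.54
Workforce Levy: 3.3% × $2,150.00 = $70.95
Total: $116.54 + $70.95 = $187.49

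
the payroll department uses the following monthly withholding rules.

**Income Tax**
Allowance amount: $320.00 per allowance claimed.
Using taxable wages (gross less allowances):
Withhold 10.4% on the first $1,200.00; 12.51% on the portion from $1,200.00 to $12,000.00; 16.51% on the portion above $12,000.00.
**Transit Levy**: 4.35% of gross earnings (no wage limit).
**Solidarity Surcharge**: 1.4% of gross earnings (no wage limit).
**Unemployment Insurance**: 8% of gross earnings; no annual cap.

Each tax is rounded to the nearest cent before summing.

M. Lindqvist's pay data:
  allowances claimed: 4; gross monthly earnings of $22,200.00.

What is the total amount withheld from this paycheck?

Income Tax: taxable = $22,200.00 − 4×$320.00 = $20,920.00
  $1,475.88 + 16.51% × ($20,920.00 − $12,000.00) = $1,475.88 + 16.51% × $8,920.00 = $2,948.57
Transit Levy: 4.35% × $22,200.00 = $965.70
Solidarity Surcharge: 1.4% × $22,200.00 = $310.80
Unemployment Insurance: 8% × $22,200.00 = $1,776.00
Total: $2,948.57 + $965.70 + $310.80 + $1,776.00 = $6,001.07

$6,001.07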